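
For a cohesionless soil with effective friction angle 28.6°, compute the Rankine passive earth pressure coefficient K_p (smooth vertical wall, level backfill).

K_p = (1 + sin φ)/(1 − sin φ) = tan²(45° + 28.6°/2) = 2.837.

2.84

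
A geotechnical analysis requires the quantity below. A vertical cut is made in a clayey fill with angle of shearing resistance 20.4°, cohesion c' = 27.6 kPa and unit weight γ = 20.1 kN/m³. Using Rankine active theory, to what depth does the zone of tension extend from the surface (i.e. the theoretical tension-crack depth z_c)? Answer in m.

K_a = tan²(45° − 20.4°/2) = 0.4831; √K_a = 0.6950.
The active pressure is zero where K_a γ z = 2c√K_a, so z_c = 2c/(γ√K_a) = 2×27.6/(20.1×0.6950) = 3.951 m.

3.95 m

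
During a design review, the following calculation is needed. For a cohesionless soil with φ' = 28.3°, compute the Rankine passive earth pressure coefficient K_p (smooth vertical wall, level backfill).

K_p = (1 + sin φ)/(1 − sin φ) = tan²(45° + 28.3°/2) = 2.803.

2.80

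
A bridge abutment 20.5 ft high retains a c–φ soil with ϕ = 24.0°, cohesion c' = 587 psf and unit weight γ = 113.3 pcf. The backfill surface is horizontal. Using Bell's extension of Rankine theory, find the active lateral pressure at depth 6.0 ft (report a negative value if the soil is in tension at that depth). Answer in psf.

-476 psf

K_a = (1 − sin φ)/(1 + sin φ) = 0.4217.
σ_a = K_a γ z − 2c√K_a = 0.4217×113.3×6.0 − 2×587×0.6494 = -475.7 psf.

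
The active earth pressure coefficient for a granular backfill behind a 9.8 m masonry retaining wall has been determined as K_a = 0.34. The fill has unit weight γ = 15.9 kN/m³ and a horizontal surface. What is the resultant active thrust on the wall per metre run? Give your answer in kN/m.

P = ½ K_a γ H² = 0.5 × 0.34 × 15.9 × 9.8² = 259.6 kN/m.

260 kN/m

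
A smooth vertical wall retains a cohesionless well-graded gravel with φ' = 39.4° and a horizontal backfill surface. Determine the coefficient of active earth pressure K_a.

0.223

K_a = (1 − sin φ)/(1 + sin φ) = (1 − sin 39.4°)/(1 + sin 39.4°) = 0.2234.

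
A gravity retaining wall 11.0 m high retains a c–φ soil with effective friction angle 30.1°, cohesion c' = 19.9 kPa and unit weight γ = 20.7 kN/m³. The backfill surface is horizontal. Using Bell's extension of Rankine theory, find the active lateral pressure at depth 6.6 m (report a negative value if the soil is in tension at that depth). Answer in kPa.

22.4 kPa

K_a = (1 − sin φ)/(1 + sin φ) = 0.3320.
σ_a = K_a γ z − 2c√K_a = 0.3320×20.7×6.6 − 2×19.9×0.5762 = 22.42 kPa.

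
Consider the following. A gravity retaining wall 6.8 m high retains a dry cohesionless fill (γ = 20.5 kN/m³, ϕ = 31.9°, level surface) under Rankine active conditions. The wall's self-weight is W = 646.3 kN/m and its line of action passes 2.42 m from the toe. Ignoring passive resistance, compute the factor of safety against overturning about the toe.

K_a = tan²(45° − 31.9°/2) = 0.3085.
P_a = ½K_aγH² = 0.5×0.3085×20.5×6.8² = 146.2 kN/m, acting at H/3 = 2.267 m above the base.
Overturning moment M_o = P_a × H/3 = 146.2 × 2.267 = 331.5.
Resisting moment M_r = W × 2.42 = 646.3 × 2.42 = 1564.
FS_overturning = M_r/M_o = 1564/331.5 = 4.719.

4.72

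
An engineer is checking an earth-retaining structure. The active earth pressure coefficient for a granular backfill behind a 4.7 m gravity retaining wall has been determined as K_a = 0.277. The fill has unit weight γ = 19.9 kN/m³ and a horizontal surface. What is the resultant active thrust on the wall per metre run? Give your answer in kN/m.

60.9 kN/m

P = ½ K_a γ H² = 0.5 × 0.277 × 19.9 × 4.7² = 60.88 kN/m.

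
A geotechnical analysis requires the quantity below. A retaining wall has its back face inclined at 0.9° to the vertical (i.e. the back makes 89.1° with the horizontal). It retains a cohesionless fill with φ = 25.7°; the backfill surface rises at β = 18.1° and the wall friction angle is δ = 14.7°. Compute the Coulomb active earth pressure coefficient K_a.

K_a = sin²(α+φ) / [sin²α · sin(α−δ) · (1 + √{sin(φ+δ)sin(φ−β) / (sin(α−δ)sin(α+β))})²].
With α = 89.1°, φ = 25.7°, δ = 14.7°, β = 18.1°: K_a = 0.5023.

0.502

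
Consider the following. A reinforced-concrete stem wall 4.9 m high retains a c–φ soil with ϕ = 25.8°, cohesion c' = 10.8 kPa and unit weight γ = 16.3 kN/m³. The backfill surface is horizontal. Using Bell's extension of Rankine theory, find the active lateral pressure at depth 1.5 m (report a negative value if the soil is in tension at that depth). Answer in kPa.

K_a = (1 − sin φ)/(1 + sin φ) = 0.3935.
σ_a = K_a γ z − 2c√K_a = 0.3935×16.3×1.5 − 2×10.8×0.6273 = -3.928 kPa.

-3.93 kPa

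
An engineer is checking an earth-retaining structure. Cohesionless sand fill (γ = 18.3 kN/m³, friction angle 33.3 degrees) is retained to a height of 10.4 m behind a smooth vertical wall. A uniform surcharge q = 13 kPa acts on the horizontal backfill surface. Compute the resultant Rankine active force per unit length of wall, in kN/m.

K_a = tan²(45° − φ/2) = 0.2911.
Soil triangle: ½ K_a γ H² = 0.5×0.2911×18.3×10.4² = 288.1 kN/m.
Surcharge rectangle: K_a q H = 0.2911×13×10.4 = 39.36 kN/m.
Total = 288.1 + 39.36 = 327.5 kN/m.

327 kN/m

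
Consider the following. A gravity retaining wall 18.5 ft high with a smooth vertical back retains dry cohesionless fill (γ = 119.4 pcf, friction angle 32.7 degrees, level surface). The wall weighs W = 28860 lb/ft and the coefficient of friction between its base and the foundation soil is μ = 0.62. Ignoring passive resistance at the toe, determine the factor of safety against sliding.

2.93

K_a = tan²(45° − 32.7°/2) = 0.2985.
P_a = ½K_aγH² = 0.5×0.2985×119.4×18.5² = 6099 lb/ft, acting at H/3 = 6.167 ft above the base.
FS_sliding = μW / P_a = 0.62×28860 / 6099 = 2.934.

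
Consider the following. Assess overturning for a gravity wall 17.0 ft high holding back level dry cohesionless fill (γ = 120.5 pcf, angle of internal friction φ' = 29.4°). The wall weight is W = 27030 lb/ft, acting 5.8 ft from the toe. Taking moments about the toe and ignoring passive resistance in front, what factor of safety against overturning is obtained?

4.65

K_a = tan²(45° − 29.4°/2) = 0.3415.
P_a = ½K_aγH² = 0.5×0.3415×120.5×17.0² = 5946 lb/ft, acting at H/3 = 5.667 ft above the base.
Overturning moment M_o = P_a × H/3 = 5946 × 5.667 = 33690.
Resisting moment M_r = W × 5.8 = 27030 × 5.8 = 156800.
FS_overturning = M_r/M_o = 156800/33690 = 4.653.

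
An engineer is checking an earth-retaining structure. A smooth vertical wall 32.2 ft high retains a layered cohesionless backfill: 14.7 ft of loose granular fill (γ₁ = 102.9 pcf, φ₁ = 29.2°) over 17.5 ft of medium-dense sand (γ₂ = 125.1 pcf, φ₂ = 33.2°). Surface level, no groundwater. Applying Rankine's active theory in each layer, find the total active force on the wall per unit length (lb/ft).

K_a1 = tan²(45°−29.2°/2) = 0.3442; K_a2 = tan²(45°−33.2°/2) = 0.2924.
Layer 1: σ at base = K_a1 γ₁ h₁ = 520.7 psf; P₁ = ½×520.7×14.7 = 3827.
Layer 2: σ_v at top = γ₁h₁ = 1513; σ_h top = K_a2×1513 = 442.2; σ_h base = K_a2×(1513+125.1×17.5) = 1082.
P₂ = ½(442.2+1082)×17.5 = 13340. Total P_a = 3827+13340 = 17170 lb/ft.

17200 lb/ft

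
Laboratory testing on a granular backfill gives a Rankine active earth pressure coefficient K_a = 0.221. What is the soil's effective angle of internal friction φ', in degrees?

39.6°

K_a = tan²(45° − φ/2) ⇒ 45° − φ/2 = arctan(√0.221) = 25.18°.
φ = 2(45° − 25.18°) = 39.64°.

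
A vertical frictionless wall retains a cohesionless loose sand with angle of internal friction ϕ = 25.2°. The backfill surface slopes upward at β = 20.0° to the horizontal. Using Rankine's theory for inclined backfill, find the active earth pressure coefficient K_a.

K_a = cos β · (cos β − √(cos²β − cos²φ)) / (cos β + √(cos²β − cos²φ)).
cos β = 0.9397, cos φ = 0.9048, √(cos²β − cos²φ) = 0.2536.
K_a = 0.9397 × (0.9397 − 0.2536)/(0.9397 + 0.2536) = 0.5403.

0.540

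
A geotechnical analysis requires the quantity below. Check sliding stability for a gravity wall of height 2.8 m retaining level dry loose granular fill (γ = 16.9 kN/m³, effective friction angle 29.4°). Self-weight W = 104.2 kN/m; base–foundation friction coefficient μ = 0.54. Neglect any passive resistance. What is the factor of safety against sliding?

K_a = tan²(45° − 29.4°/2) = 0.3415.
P_a = ½K_aγH² = 0.5×0.3415×16.9×2.8² = 22.62 kN/m, acting at H/3 = 0.9333 m above the base.
FS_sliding = μW / P_a = 0.54×104.2 / 22.62 = 2.487.

2.49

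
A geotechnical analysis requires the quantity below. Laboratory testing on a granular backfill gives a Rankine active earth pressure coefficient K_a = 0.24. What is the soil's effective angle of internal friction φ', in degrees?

37.8°

K_a = tan²(45° − φ/2) ⇒ 45° − φ/2 = arctan(√0.24) = 26.10°.
φ = 2(45° − 26.10°) = 37.80°.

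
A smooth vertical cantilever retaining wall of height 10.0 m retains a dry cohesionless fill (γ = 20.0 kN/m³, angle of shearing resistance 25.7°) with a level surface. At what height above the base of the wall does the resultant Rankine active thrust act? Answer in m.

3.33 m

K_a = 0.3950.
The pressure distribution is triangular, so the resultant acts at H/3 above the base = 10.0/3 = 3.333 m.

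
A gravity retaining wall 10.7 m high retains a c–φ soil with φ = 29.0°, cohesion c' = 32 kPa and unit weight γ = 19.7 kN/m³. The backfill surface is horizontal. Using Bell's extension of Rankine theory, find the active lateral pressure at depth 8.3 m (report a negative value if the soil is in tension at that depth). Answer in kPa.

19.0 kPa

K_a = (1 − sin φ)/(1 + sin φ) = 0.3470.
σ_a = K_a γ z − 2c√K_a = 0.3470×19.7×8.3 − 2×32×0.5890 = 19.03 kPa.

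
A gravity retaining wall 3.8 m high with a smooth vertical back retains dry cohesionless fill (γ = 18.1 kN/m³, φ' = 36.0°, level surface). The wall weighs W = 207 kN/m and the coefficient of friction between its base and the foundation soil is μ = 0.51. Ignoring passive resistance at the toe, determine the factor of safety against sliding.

3.11

K_a = tan²(45° − 36.0°/2) = 0.2596.
P_a = ½K_aγH² = 0.5×0.2596×18.1×3.8² = 33.93 kN/m, acting at H/3 = 1.267 m above the base.
FS_sliding = μW / P_a = 0.51×207 / 33.93 = 3.112.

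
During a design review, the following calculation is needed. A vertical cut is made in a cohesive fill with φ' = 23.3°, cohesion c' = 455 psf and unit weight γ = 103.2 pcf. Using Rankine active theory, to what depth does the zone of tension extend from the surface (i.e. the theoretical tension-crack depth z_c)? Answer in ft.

K_a = tan²(45° − 23.3°/2) = 0.4331; √K_a = 0.6581.
The active pressure is zero where K_a γ z = 2c√K_a, so z_c = 2c/(γ√K_a) = 2×455/(103.2×0.6581) = 13.40 ft.

13.4 ft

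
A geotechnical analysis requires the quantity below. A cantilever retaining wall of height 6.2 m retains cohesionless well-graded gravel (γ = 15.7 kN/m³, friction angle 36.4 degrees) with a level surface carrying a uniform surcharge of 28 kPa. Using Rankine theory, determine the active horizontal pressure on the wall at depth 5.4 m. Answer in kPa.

28.8 kPa

K_a = (1 − sin φ)/(1 + sin φ) = 0.2552.
σ_v = γz + q = 15.7 × 5.4 + 28 = 112.8 kPa.
σ_h = K_a σ_v = 0.2552 × 112.8 = 28.78 kPa.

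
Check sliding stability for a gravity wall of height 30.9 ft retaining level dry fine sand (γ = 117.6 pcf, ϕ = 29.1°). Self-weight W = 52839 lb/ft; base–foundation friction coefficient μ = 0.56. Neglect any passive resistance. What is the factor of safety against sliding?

K_a = tan²(45° − 29.1°/2) = 0.3456.
P_a = ½K_aγH² = 0.5×0.3456×117.6×30.9² = 19400 lb/ft, acting at H/3 = 10.30 ft above the base.
FS_sliding = μW / P_a = 0.56×52839 / 19400 = 1.525.

1.53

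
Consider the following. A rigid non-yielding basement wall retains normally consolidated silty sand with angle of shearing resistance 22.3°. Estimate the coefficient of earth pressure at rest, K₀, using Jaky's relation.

K₀ = 1 − sin φ' = 1 − sin 22.3° = 0.6205.

0.621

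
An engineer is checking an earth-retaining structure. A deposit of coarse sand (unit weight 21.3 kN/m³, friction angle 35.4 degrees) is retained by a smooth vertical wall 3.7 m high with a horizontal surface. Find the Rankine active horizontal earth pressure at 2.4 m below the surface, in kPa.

13.6 kPa

K_a = (1 − sin φ)/(1 + sin φ) = 0.2664.
σ_h = K_a γ z = 0.2664 × 21.3 × 2.4 = 13.62 kPa.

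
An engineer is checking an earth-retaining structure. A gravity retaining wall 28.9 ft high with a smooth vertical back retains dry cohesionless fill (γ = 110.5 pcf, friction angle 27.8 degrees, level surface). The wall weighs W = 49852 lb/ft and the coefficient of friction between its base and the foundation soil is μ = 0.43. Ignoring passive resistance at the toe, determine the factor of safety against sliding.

K_a = tan²(45° − 27.8°/2) = 0.3639.
P_a = ½K_aγH² = 0.5×0.3639×110.5×28.9² = 16790 lb/ft, acting at H/3 = 9.633 ft above the base.
FS_sliding = μW / P_a = 0.43×49852 / 16790 = 1.277.

1.28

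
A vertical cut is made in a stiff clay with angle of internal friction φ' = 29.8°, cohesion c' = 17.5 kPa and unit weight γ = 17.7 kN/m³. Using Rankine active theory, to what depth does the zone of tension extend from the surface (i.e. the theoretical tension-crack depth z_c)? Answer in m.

3.41 m

K_a = tan²(45° − 29.8°/2) = 0.3360; √K_a = 0.5797.
The active pressure is zero where K_a γ z = 2c√K_a, so z_c = 2c/(γ√K_a) = 2×17.5/(17.7×0.5797) = 3.411 m.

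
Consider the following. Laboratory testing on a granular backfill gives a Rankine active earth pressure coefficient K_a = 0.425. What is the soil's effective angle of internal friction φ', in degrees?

K_a = tan²(45° − φ/2) ⇒ 45° − φ/2 = arctan(√0.425) = 33.10°.
φ = 2(45° − 33.10°) = 23.80°.

23.8°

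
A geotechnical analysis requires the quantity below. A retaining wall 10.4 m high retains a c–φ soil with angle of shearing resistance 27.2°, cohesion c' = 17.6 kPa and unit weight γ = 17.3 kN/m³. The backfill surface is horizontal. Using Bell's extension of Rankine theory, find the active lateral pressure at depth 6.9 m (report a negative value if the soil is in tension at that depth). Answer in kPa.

K_a = (1 − sin φ)/(1 + sin φ) = 0.3726.
σ_a = K_a γ z − 2c√K_a = 0.3726×17.3×6.9 − 2×17.6×0.6104 = 22.99 kPa.

23.0 kPa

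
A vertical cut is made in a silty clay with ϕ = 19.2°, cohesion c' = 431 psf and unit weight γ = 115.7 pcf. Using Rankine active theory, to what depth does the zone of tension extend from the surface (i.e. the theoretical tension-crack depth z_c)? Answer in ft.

10.5 ft

K_a = tan²(45° − 19.2°/2) = 0.5050; √K_a = 0.7107.
The active pressure is zero where K_a γ z = 2c√K_a, so z_c = 2c/(γ√K_a) = 2×431/(115.7×0.7107) = 10.48 ft.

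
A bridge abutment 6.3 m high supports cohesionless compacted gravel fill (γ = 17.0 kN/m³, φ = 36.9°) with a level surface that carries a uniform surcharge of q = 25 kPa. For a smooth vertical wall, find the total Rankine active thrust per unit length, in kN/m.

K_a = tan²(45° − φ/2) = 0.2497.
Soil triangle: ½ K_a γ H² = 0.5×0.2497×17.0×6.3² = 84.23 kN/m.
Surcharge rectangle: K_a q H = 0.2497×25×6.3 = 39.32 kN/m.
Total = 84.23 + 39.32 = 123.6 kN/m.

124 kN/m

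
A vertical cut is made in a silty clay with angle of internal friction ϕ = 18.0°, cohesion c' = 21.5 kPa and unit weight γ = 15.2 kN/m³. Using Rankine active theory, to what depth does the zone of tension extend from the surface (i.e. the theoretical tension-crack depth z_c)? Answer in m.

3.89 m

K_a = tan²(45° − 18.0°/2) = 0.5279; √K_a = 0.7265.
The active pressure is zero where K_a γ z = 2c√K_a, so z_c = 2c/(γ√K_a) = 2×21.5/(15.2×0.7265) = 3.894 m.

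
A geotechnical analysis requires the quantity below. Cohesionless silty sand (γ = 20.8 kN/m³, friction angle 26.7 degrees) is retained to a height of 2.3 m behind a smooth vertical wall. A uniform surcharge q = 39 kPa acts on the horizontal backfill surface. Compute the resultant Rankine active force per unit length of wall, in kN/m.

K_a = tan²(45° − φ/2) = 0.3800.
Soil triangle: ½ K_a γ H² = 0.5×0.3800×20.8×2.3² = 20.90 kN/m.
Surcharge rectangle: K_a q H = 0.3800×39×2.3 = 34.08 kN/m.
Total = 20.90 + 34.08 = 54.99 kN/m.

55.0 kN/m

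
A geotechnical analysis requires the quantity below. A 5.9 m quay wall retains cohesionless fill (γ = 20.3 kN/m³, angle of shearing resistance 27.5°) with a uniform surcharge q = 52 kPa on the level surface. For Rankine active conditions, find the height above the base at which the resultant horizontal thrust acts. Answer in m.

2.42 m

K_a = 0.3682.
Triangular part P₁ = ½K_aγH² = 130.1 at H/3 = 1.967 m; rectangular part P₂ = K_a q H = 113.0 at H/2 = 2.950 m.
ȳ = (P₁·1.967 + P₂·2.950)/(P₁+P₂) = 2.424 m.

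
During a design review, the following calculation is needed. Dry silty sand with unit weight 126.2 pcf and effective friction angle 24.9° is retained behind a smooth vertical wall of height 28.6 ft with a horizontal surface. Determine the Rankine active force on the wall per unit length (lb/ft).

21000 lb/ft

K_a = tan²(45° − φ/2) = 0.4074.
P_a = ½ K_a γ H² = 0.5 × 0.4074 × 126.2 × 28.6² = 21030 lb/ft.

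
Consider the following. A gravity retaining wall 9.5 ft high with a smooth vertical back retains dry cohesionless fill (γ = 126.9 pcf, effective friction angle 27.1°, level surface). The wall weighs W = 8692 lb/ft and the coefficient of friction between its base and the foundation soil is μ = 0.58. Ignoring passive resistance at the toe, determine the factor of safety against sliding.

2.35

K_a = tan²(45° − 27.1°/2) = 0.3741.
P_a = ½K_aγH² = 0.5×0.3741×126.9×9.5² = 2142 lb/ft, acting at H/3 = 3.167 ft above the base.
FS_sliding = μW / P_a = 0.58×8692 / 2142 = 2.354.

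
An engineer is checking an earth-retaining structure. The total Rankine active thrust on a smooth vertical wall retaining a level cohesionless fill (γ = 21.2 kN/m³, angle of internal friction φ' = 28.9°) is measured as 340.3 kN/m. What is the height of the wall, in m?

K_a = 0.3484. P_a = ½ K_a γ H² ⇒ H = √(2P_a/(K_a γ)).
H = √(2×340.3/(0.3484×21.2)) = 9.600 m.

9.60 m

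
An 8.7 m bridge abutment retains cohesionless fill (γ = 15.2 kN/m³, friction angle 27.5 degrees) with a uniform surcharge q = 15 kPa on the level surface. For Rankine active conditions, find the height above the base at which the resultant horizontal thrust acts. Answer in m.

3.17 m

K_a = 0.3682.
Triangular part P₁ = ½K_aγH² = 211.8 at H/3 = 2.900 m; rectangular part P₂ = K_a q H = 48.05 at H/2 = 4.350 m.
ȳ = (P₁·2.900 + P₂·4.350)/(P₁+P₂) = 3.168 m.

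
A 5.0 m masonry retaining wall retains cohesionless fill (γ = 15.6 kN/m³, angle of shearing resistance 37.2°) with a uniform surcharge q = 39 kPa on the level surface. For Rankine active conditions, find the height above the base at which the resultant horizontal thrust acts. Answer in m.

2.08 m

K_a = 0.2464.
Triangular part P₁ = ½K_aγH² = 48.05 at H/3 = 1.667 m; rectangular part P₂ = K_a q H = 48.05 at H/2 = 2.500 m.
ȳ = (P₁·1.667 + P₂·2.500)/(P₁+P₂) = 2.083 m.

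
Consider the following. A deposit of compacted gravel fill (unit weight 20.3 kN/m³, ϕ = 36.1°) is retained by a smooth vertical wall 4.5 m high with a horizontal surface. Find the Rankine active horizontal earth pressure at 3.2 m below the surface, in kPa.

16.8 kPa

K_a = (1 − sin φ)/(1 + sin φ) = 0.2585.
σ_h = K_a γ z = 0.2585 × 20.3 × 3.2 = 16.79 kPa.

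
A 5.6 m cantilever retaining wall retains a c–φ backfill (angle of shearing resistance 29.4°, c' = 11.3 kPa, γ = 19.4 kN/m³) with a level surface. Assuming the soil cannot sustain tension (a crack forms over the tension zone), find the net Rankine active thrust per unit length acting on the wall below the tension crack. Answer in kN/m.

43.1 kN/m

K_a = 0.3415; √K_a = 0.5844.
Tension-crack depth z_c = 2c/(γ√K_a) = 2×11.3/(19.4×0.5844) = 1.994 m.
σ_a at base = K_a γ H − 2c√K_a = 0.3415×19.4×5.6 − 2×11.3×0.5844 = 23.89 kPa.
P_a = ½ × 23.89 × (H − z_c) = 0.5×23.89×3.606 = 43.08 kN/m.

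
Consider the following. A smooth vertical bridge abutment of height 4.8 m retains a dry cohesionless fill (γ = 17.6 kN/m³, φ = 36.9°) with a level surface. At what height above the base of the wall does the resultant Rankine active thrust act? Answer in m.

K_a = 0.2497.
The pressure distribution is triangular, so the resultant acts at H/3 above the base = 4.8/3 = 1.600 m.

1.60 m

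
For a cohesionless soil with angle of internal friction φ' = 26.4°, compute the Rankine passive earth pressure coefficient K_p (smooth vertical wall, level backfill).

K_p = (1 + sin φ)/(1 − sin φ) = tan²(45° + 26.4°/2) = 2.601.

2.60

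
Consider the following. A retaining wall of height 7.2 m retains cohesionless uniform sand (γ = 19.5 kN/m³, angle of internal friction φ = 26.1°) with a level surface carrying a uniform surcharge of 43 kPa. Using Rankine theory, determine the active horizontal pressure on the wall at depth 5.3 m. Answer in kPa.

56.9 kPa

K_a = (1 − sin φ)/(1 + sin φ) = 0.3889.
σ_v = γz + q = 19.5 × 5.3 + 43 = 146.3 kPa.
σ_h = K_a σ_v = 0.3889 × 146.3 = 56.92 kPa.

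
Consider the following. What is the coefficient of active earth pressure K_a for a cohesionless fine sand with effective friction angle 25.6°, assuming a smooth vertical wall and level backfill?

0.397

K_a = (1 − sin φ)/(1 + sin φ) = (1 − sin 25.6°)/(1 + sin 25.6°) = 0.3966.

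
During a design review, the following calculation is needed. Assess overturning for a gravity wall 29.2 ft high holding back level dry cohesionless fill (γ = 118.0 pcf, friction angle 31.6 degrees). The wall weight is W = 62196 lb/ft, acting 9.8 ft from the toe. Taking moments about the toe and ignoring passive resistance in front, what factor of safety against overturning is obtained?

3.99

K_a = tan²(45° − 31.6°/2) = 0.3123.
P_a = ½K_aγH² = 0.5×0.3123×118.0×29.2² = 15710 lb/ft, acting at H/3 = 9.733 ft above the base.
Overturning moment M_o = P_a × H/3 = 15710 × 9.733 = 152900.
Resisting moment M_r = W × 9.8 = 62196 × 9.8 = 609500.
FS_overturning = M_r/M_o = 609500/152900 = 3.985.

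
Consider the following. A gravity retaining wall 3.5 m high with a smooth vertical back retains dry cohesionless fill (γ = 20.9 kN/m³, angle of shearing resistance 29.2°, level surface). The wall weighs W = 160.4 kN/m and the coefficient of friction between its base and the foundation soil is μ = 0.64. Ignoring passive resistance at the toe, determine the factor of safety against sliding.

2.33

K_a = tan²(45° − 29.2°/2) = 0.3442.
P_a = ½K_aγH² = 0.5×0.3442×20.9×3.5² = 44.06 kN/m, acting at H/3 = 1.167 m above the base.
FS_sliding = μW / P_a = 0.64×160.4 / 44.06 = 2.330.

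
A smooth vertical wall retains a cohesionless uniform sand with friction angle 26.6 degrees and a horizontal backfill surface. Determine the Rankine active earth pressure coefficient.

0.381

K_a = (1 − sin φ)/(1 + sin φ) = (1 − sin 26.6°)/(1 + sin 26.6°) = 0.3814.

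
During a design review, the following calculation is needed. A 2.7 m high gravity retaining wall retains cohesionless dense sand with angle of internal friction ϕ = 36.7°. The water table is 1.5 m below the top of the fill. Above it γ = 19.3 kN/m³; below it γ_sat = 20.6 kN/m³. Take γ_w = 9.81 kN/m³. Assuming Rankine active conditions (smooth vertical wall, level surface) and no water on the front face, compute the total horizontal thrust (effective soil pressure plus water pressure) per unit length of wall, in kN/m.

K_a = tan²(45° − φ/2) = 0.2519.
γ' = 20.6 − 9.81 = 10.79 kN/m³. Depth below WT = 1.2 m.
σ'_h at WT = K_a γ d_w = 7.291 kPa; at base = 7.291 + K_a γ' × 1.2 = 10.55 kPa.
P₁ (0–1.5 m) = ½×7.291×1.5 = 5.468. P₂ (1.5–2.7 m) = ½(7.291+10.55)×1.2 = 10.71.
P_w = ½ γ_w h₂² = 0.5×9.81×1.2² = 7.063. Total = 5.468+10.71+7.063 = 23.24 kN/m.

23.2 kN/m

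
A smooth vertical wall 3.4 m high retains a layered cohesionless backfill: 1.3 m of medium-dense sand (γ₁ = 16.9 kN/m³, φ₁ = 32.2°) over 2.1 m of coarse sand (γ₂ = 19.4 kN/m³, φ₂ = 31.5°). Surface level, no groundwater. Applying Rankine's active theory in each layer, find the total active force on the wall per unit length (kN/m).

K_a1 = tan²(45°−32.2°/2) = 0.3047; K_a2 = tan²(45°−31.5°/2) = 0.3136.
Layer 1: σ at base = K_a1 γ₁ h₁ = 6.695 kPa; P₁ = ½×6.695×1.3 = 4.352.
Layer 2: σ_v at top = γ₁h₁ = 21.97; σ_h top = K_a2×21.97 = 6.890; σ_h base = K_a2×(21.97+19.4×2.1) = 19.67.
P₂ = ½(6.890+19.67)×2.1 = 27.89. Total P_a = 4.352+27.89 = 32.24 kN/m.

32.2 kN/m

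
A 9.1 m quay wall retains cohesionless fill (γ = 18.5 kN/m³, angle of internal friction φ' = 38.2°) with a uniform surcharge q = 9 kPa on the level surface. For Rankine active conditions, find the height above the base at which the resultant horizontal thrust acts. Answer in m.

3.18 m

K_a = 0.2358.
Triangular part P₁ = ½K_aγH² = 180.6 at H/3 = 3.033 m; rectangular part P₂ = K_a q H = 19.31 at H/2 = 4.550 m.
ȳ = (P₁·3.033 + P₂·4.550)/(P₁+P₂) = 3.180 m.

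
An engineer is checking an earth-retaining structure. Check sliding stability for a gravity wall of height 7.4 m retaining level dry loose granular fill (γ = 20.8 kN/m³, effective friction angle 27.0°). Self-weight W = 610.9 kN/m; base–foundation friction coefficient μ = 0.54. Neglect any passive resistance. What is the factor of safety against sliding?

1.54

K_a = tan²(45° − 27.0°/2) = 0.3755.
P_a = ½K_aγH² = 0.5×0.3755×20.8×7.4² = 213.9 kN/m, acting at H/3 = 2.467 m above the base.
FS_sliding = μW / P_a = 0.54×610.9 / 213.9 = 1.543.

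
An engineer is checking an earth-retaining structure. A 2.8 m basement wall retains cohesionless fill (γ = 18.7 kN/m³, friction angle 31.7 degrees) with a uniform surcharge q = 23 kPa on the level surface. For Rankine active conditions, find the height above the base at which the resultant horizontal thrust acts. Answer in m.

1.15 m

K_a = 0.3111.
Triangular part P₁ = ½K_aγH² = 22.80 at H/3 = 0.9333 m; rectangular part P₂ = K_a q H = 20.03 at H/2 = 1.400 m.
ȳ = (P₁·0.9333 + P₂·1.400)/(P₁+P₂) = 1.152 m.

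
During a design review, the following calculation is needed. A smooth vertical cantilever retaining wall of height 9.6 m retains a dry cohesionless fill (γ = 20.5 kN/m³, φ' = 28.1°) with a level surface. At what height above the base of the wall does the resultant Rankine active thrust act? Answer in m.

K_a = 0.3596.
The pressure distribution is triangular, so the resultant acts at H/3 above the base = 9.6/3 = 3.200 m.

3.20 m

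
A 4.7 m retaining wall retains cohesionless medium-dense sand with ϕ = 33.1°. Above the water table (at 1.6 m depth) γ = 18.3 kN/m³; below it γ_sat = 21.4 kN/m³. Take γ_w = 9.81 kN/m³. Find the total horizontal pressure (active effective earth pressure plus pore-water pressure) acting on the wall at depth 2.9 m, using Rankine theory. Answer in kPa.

25.8 kPa

K_a = (1 − sin φ)/(1 + sin φ) = 0.2936.
γ' = 21.4 − 9.81 = 11.59 kN/m³.
Effective vertical stress at 2.9 m: σ'_v = 18.3×1.6 + 11.59×1.30 = 44.35 kPa.
σ'_h = K_a σ'_v = 0.2936 × 44.35 = 13.02 kPa; u = γ_w × 1.30 = 12.75 kPa.
Total σ_h = 13.02 + 12.75 = 25.77 kPa.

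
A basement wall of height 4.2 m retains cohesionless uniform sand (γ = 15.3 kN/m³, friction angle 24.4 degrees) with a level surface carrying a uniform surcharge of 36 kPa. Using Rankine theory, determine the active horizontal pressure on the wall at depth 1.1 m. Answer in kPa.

K_a = (1 − sin φ)/(1 + sin φ) = 0.4153.
σ_v = γz + q = 15.3 × 1.1 + 36 = 52.83 kPa.
σ_h = K_a σ_v = 0.4153 × 52.83 = 21.94 kPa.

21.9 kPa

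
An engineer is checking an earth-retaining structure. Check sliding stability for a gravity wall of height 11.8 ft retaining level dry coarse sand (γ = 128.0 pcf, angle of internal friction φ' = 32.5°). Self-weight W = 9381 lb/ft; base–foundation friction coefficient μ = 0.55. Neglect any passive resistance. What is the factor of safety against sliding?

K_a = tan²(45° − 32.5°/2) = 0.3010.
P_a = ½K_aγH² = 0.5×0.3010×128.0×11.8² = 2682 lb/ft, acting at H/3 = 3.933 ft above the base.
FS_sliding = μW / P_a = 0.55×9381 / 2682 = 1.924.

1.92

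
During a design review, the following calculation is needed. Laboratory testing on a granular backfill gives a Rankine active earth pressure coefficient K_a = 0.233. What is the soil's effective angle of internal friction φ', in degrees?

K_a = tan²(45° − φ/2) ⇒ 45° − φ/2 = arctan(√0.233) = 25.77°.
φ = 2(45° − 25.77°) = 38.47°.

38.5°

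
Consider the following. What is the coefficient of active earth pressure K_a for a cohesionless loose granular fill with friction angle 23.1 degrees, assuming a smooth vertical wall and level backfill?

K_a = tan²(45° − φ/2) = tan²(33.45°) = 0.4364.

0.436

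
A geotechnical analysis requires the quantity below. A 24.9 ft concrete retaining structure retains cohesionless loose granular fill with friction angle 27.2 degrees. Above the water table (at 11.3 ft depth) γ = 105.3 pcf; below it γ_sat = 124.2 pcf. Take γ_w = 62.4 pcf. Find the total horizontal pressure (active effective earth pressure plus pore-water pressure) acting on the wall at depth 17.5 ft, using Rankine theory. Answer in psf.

973 psf

K_a = (1 − sin φ)/(1 + sin φ) = 0.3726.
γ' = 124.2 − 62.4 = 61.80 pcf.
Effective vertical stress at 17.5 ft: σ'_v = 105.3×11.3 + 61.80×6.20 = 1573 psf.
σ'_h = K_a σ'_v = 0.3726 × 1573 = 586.1 psf; u = γ_w × 6.20 = 386.9 psf.
Total σ_h = 586.1 + 386.9 = 973.0 psf.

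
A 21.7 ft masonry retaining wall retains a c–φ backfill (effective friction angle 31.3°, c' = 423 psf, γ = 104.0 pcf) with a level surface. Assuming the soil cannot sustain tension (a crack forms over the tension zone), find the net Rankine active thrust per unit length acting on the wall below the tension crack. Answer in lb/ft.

860 lb/ft

K_a = 0.3162; √K_a = 0.5623.
Tension-crack depth z_c = 2c/(γ√K_a) = 2×423/(104.0×0.5623) = 14.47 ft.
σ_a at base = K_a γ H − 2c√K_a = 0.3162×104.0×21.7 − 2×423×0.5623 = 237.9 psf.
P_a = ½ × 237.9 × (H − z_c) = 0.5×237.9×7.234 = 860.4 lb/ft.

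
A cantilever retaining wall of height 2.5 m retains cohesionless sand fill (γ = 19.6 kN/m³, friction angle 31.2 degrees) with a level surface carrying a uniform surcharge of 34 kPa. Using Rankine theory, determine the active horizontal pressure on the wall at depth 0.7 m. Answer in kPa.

K_a = (1 − sin φ)/(1 + sin φ) = 0.3175.
σ_v = γz + q = 19.6 × 0.7 + 34 = 47.72 kPa.
σ_h = K_a σ_v = 0.3175 × 47.72 = 15.15 kPa.

15.2 kPa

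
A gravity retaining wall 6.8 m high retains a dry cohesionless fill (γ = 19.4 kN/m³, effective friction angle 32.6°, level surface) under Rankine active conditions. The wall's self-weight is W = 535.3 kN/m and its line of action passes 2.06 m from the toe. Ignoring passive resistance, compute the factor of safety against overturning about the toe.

K_a = tan²(45° − 32.6°/2) = 0.2997.
P_a = ½K_aγH² = 0.5×0.2997×19.4×6.8² = 134.4 kN/m, acting at H/3 = 2.267 m above the base.
Overturning moment M_o = P_a × H/3 = 134.4 × 2.267 = 304.7.
Resisting moment M_r = W × 2.06 = 535.3 × 2.06 = 1103.
FS_overturning = M_r/M_o = 1103/304.7 = 3.619.

3.62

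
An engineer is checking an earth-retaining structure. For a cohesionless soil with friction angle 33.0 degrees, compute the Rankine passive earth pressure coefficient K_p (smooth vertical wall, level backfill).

K_p = (1 + sin φ)/(1 − sin φ) = tan²(45° + 33.0°/2) = 3.392.

3.39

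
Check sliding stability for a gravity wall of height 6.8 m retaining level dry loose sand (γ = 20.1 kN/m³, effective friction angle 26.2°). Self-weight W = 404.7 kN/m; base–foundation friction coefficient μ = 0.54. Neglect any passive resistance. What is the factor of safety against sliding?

K_a = tan²(45° − 26.2°/2) = 0.3874.
P_a = ½K_aγH² = 0.5×0.3874×20.1×6.8² = 180.0 kN/m, acting at H/3 = 2.267 m above the base.
FS_sliding = μW / P_a = 0.54×404.7 / 180.0 = 1.214.

1.21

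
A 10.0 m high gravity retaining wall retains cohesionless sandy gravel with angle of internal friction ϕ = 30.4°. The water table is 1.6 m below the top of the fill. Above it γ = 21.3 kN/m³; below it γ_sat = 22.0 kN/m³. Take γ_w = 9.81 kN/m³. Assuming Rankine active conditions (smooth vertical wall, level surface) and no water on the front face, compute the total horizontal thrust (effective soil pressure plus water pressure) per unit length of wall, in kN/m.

K_a = tan²(45° − φ/2) = 0.3280.
γ' = 22.0 − 9.81 = 12.19 kN/m³. Depth below WT = 8.4 m.
σ'_h at WT = K_a γ d_w = 11.18 kPa; at base = 11.18 + K_a γ' × 8.4 = 44.76 kPa.
P₁ (0–1.6 m) = ½×11.18×1.6 = 8.942. P₂ (1.6–10.0 m) = ½(11.18+44.76)×8.4 = 235.0.
P_w = ½ γ_w h₂² = 0.5×9.81×8.4² = 346.1. Total = 8.942+235.0+346.1 = 590.0 kN/m.

590 kN/m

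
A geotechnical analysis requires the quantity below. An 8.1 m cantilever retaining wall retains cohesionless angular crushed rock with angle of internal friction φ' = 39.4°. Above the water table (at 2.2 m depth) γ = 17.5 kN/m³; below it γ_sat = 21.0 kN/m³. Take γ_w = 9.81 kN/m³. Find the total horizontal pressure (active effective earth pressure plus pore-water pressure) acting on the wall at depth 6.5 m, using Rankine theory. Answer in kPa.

K_a = (1 − sin φ)/(1 + sin φ) = 0.2234.
γ' = 21.0 − 9.81 = 11.19 kN/m³.
Effective vertical stress at 6.5 m: σ'_v = 17.5×2.2 + 11.19×4.30 = 86.62 kPa.
σ'_h = K_a σ'_v = 0.2234 × 86.62 = 19.35 kPa; u = γ_w × 4.30 = 42.18 kPa.
Total σ_h = 19.35 + 42.18 = 61.54 kPa.

61.5 kPa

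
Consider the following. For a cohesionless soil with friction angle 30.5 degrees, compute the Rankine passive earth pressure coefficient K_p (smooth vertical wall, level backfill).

K_p = (1 + sin φ)/(1 − sin φ) = tan²(45° + 30.5°/2) = 3.061.

3.06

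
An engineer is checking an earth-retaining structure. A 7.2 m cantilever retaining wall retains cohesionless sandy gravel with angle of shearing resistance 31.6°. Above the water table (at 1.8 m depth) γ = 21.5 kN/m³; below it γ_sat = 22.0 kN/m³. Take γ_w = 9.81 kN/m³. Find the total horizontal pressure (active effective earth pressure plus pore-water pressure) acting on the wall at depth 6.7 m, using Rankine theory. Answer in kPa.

K_a = (1 − sin φ)/(1 + sin φ) = 0.3123.
γ' = 22.0 − 9.81 = 12.19 kN/m³.
Effective vertical stress at 6.7 m: σ'_v = 21.5×1.8 + 12.19×4.90 = 98.43 kPa.
σ'_h = K_a σ'_v = 0.3123 × 98.43 = 30.74 kPa; u = γ_w × 4.90 = 48.07 kPa.
Total σ_h = 30.74 + 48.07 = 78.81 kPa.

78.8 kPa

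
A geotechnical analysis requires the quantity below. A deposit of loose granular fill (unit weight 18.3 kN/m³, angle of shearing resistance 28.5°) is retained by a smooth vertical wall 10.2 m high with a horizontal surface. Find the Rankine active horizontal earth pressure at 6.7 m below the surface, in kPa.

K_a = (1 − sin φ)/(1 + sin φ) = 0.3540.
σ_h = K_a γ z = 0.3540 × 18.3 × 6.7 = 43.40 kPa.

43.4 kPa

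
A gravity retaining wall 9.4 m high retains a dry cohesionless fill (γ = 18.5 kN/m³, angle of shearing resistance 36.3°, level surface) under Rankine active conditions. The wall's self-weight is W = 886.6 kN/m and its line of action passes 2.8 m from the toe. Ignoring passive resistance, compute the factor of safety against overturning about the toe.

K_a = tan²(45° − 36.3°/2) = 0.2563.
P_a = ½K_aγH² = 0.5×0.2563×18.5×9.4² = 209.5 kN/m, acting at H/3 = 3.133 m above the base.
Overturning moment M_o = P_a × H/3 = 209.5 × 3.133 = 656.3.
Resisting moment M_r = W × 2.8 = 886.6 × 2.8 = 2482.
FS_overturning = M_r/M_o = 2482/656.3 = 3.783.

3.78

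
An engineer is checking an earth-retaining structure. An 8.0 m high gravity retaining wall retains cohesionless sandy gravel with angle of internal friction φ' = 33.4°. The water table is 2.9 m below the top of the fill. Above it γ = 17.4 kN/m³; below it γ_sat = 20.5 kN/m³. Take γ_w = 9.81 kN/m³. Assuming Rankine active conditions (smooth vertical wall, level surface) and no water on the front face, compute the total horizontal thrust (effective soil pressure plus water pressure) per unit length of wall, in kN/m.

264 kN/m

K_a = tan²(45° − φ/2) = 0.2899.
γ' = 20.5 − 9.81 = 10.69 kN/m³. Depth below WT = 5.1 m.
σ'_h at WT = K_a γ d_w = 14.63 kPa; at base = 14.63 + K_a γ' × 5.1 = 30.44 kPa.
P₁ (0–2.9 m) = ½×14.63×2.9 = 21.21. P₂ (2.9–8.0 m) = ½(14.63+30.44)×5.1 = 114.9.
P_w = ½ γ_w h₂² = 0.5×9.81×5.1² = 127.6. Total = 21.21+114.9+127.6 = 263.7 kN/m.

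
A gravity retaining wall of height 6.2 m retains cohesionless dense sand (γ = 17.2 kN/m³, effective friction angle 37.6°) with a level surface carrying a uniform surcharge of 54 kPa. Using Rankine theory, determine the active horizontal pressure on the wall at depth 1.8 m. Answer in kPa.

20.6 kPa

K_a = (1 − sin φ)/(1 + sin φ) = 0.2421.
σ_v = γz + q = 17.2 × 1.8 + 54 = 84.96 kPa.
σ_h = K_a σ_v = 0.2421 × 84.96 = 20.57 kPa.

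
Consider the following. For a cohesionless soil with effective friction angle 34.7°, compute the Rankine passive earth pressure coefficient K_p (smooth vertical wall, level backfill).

K_p = (1 + sin φ)/(1 − sin φ) = tan²(45° + 34.7°/2) = 3.643.

3.64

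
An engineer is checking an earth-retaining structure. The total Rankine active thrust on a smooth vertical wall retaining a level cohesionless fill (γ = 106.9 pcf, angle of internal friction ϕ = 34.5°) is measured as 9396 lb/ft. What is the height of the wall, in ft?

K_a = 0.2768. P_a = ½ K_a γ H² ⇒ H = √(2P_a/(K_a γ)).
H = √(2×9396/(0.2768×106.9)) = 25.20 ft.

25.2 ft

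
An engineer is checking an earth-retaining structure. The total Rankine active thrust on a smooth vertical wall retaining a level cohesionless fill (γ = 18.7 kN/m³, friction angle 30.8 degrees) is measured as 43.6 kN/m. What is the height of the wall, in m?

3.80 m

K_a = 0.3227. P_a = ½ K_a γ H² ⇒ H = √(2P_a/(K_a γ)).
H = √(2×43.6/(0.3227×18.7)) = 3.801 m.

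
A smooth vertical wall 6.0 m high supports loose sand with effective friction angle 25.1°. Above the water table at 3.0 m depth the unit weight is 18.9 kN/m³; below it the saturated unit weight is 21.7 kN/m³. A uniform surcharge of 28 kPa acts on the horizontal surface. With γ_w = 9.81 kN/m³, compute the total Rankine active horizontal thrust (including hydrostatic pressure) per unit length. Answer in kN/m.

K_a = tan²(45° − φ/2) = 0.4043.
γ' = 21.7 − 9.81 = 11.89 kN/m³. h₂ = H − d_w = 3.0 m.
σ'_h: at surface K_a·q = 11.32; at WT K_a(q+γd_w) = 34.24; at base K_a(q+γd_w+γ'h₂) = 48.67 kPa.
P₁ = ½(11.32+34.24)×3.0 = 68.35; P₂ = ½(34.24+48.67)×3.0 = 124.4; P_w = ½γ_w h₂² = 44.14.
Total = 68.35+124.4+44.14 = 236.9 kN/m.

237 kN/m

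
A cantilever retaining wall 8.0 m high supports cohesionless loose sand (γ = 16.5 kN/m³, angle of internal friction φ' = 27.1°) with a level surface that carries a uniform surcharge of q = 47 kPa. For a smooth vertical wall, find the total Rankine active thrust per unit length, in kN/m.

338 kN/m

K_a = tan²(45° − φ/2) = 0.3741.
Soil triangle: ½ K_a γ H² = 0.5×0.3741×16.5×8.0² = 197.5 kN/m.
Surcharge rectangle: K_a q H = 0.3741×47×8.0 = 140.6 kN/m.
Total = 197.5 + 140.6 = 338.1 kN/m.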